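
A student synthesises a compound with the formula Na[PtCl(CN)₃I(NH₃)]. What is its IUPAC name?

The 1 sodium counter-ion carries a total charge of +1, so each complex ion is 1−.
Ligand charges: 1×ammine (neutral), 1×iodo (-1 each), 1×chloro (-1 each), 3×cyano (-1 each); total -5. So Pt + (-5) = 1−, giving Pt = +4.
Ligands are named alphabetically: ammine before chloro before cyano before iodo.
The complex ion is anionic, so platinum takes the -ate form platinate(IV).

sodium amminechlorotricyanoiodoplatinate(IV)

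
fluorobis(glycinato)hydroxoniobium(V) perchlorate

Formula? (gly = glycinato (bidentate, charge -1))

Ligands: 2 glycinato (gly, -1), 1 hydroxo (OH, -1), 1 fluoro (F, -1). Ligand charge sum = -4.
With Nb in oxidation state +5, the complex ion is [Nb...]^1+.
Charge balance with perchlorate (-1) requires 1 complex ion per 1 perchlorate.

[NbF(gly)2(OH)]ClO4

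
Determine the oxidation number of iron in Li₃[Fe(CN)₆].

3 lithium outside the brackets (+1 each) → the complex ion is 3−.
Ligand charges: 6×CN = -6; sum -6.
Fe + (-6) = 3− ⇒ Fe is +3.

+3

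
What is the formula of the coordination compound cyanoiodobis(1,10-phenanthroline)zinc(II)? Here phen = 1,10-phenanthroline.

[Zn(CN)I(phen)2]

Ligands: 1 iodo (I, -1), 1 cyano (CN, -1), 2 1,10-phenanthroline (phen, neutral). Ligand charge sum = -2.
With Zn in oxidation state +2, the complex ion is [Zn...].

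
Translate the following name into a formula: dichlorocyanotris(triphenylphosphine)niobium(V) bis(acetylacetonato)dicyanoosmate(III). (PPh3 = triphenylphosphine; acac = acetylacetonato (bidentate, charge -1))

Cation [Nb…]: ligand charges -3, Nb(V) ⇒ ion charge 2+.
Anion [Os…]: ligand charges -4, Os(III) ⇒ ion charge 1−.

[NbCl2(CN)(PPh3)3][Os(acac)2(CN)2]2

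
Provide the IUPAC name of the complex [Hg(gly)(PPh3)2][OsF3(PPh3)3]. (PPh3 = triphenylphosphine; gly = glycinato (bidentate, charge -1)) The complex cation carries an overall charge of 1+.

The complex cation is given as 1+; its ligand charges sum to -1, so Hg = +2.
A 1:1 salt means the anion carries the equal and opposite charge, 1−.
Anion: ligand charges sum to -3; for the ion to be 1−, Os = +2.

(glycinato)bis(triphenylphosphine)mercury(II) trifluorotris(triphenylphosphine)osmate(II)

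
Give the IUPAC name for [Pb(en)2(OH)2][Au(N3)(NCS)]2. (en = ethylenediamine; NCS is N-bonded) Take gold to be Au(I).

Both ions are complex: the cation is named first with the plain metal name, the anion second with the -ate form; each ion's ligands are alphabetised independently.
Au is given as +1; the anion's ligand charges sum to -2, so the complex anion is 1−.
With 2 anions per cation, the cation must be 2×1 = 2+.
Cation: ligand charges sum to -2; for the ion to be 2+, Pb = +4.

bis(ethylenediamine)dihydroxolead(IV) azidoisothiocyanatoaurate(I)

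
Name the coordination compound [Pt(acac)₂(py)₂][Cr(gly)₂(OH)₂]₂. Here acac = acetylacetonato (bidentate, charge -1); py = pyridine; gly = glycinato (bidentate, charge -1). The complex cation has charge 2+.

bis(acetylacetonato)bis(pyridine)platinum(IV) bis(glycinato)dihydroxochromate(III)

The complex cation is given as 2+; its ligand charges sum to -2, so Pt = +4.
With 2 anions per cation, each anion must be 2/2 = 1−.
Anion: ligand charges sum to -4; for the ion to be 1−, Cr = +3.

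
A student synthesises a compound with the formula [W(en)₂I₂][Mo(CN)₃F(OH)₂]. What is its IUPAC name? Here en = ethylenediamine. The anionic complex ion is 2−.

Both ions are complex: the cation is named first with the plain metal name, the anion second with the -ate form; each ion's ligands are alphabetised independently.
The complex anion is given as 2−; its ligand charges sum to -6, so Mo = +4.
A 1:1 salt means the cation carries the equal and opposite charge, 2+.
Cation: ligand charges sum to -2; for the ion to be 2+, W = +4.

bis(ethylenediamine)diiodotungsten(IV) tricyanofluorodihydroxomolybdate(IV)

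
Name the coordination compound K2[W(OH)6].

The 2 potassium counter-ions carry a total charge of +2, so each complex ion is 2−.
Ligand charges: 6×hydroxo (-1 each); total -6. So W + (-6) = 2−, giving W = +4.
The complex ion is anionic, so tungsten takes the -ate form tungstate(IV).

potassium hexahydroxotungstate(IV)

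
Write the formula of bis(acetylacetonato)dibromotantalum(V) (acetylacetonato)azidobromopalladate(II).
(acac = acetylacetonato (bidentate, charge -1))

[Ta(acac)2Br2][Pd(acac)Br(N3)]

Cation [Ta…]: ligand charges -4, Ta(V) ⇒ ion charge 1+.
Anion [Pd…]: ligand charges -3, Pd(II) ⇒ ion charge 1−.
One 1+ cation balances one 1− anion.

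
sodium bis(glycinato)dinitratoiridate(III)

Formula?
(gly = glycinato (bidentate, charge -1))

Na[Ir(gly)2(NO3)2]

Ligands: 2 glycinato (gly, -1), 2 nitrato (NO3, -1). Ligand charge sum = -4.
Charge balance with sodium (+1) requires 1 complex ion per 1 sodium.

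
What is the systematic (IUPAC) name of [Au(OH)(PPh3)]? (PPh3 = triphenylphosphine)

There is no counter-ion, so the complex is neutral overall.
Ligand charges: 1×hydroxo (-1 each), 1×triphenylphosphine (neutral); total -1. So Au + (-1) = 0, giving Au = +1.
Ligands are named alphabetically: hydroxo before triphenylphosphine.

hydroxo(triphenylphosphine)gold(I)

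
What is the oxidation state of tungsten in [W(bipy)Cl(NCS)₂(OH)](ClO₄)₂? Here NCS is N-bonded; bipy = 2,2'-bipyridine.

+6

2 perchlorate outside the brackets (-1 each) → the complex ion is 2+.
Ligand charges: 1×Cl = -1; 2×NCS = -2; 1×bipy neutral; 1×OH = -1; sum -4.
W + (-4) = 2+ ⇒ W is +6.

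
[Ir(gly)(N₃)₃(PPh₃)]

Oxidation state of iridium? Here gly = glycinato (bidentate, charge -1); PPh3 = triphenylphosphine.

No counter-ion: the bracketed complex is neutral.
Ligand charges: 1×gly = -1; 1×PPh3 neutral; 3×N3 = -3; sum -4.
Ir + (-4) = 0 ⇒ Ir is +4.

+4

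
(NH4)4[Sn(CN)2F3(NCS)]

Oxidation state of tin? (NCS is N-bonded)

+2

4 ammonium outside the brackets (+1 each) → the complex ion is 4−.
Ligand charges: 3×F = -3; 1×NCS = -1; 2×CN = -2; sum -6.
Sn + (-6) = 4− ⇒ Sn is +2.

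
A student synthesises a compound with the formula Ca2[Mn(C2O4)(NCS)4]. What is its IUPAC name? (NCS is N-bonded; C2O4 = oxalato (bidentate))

calcium tetraisothiocyanatooxalatomanganate(II)

The 2 calcium counter-ions carry a total charge of +4, so each complex ion is 4−.
Ligand charges: 4×isothiocyanato (-1 each), 1×oxalato (-2 each); total -6. So Mn + (-6) = 4−, giving Mn = +2.
The complex ion is anionic, so manganese takes the -ate form manganate(II).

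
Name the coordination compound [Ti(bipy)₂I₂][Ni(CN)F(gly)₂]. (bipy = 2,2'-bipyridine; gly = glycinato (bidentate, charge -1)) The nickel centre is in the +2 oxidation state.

bis(2,2'-bipyridine)diiodotitanium(IV) cyanofluorobis(glycinato)nickelate(II)

Both ions are complex: the cation is named first with the plain metal name, the anion second with the -ate form; each ion's ligands are alphabetised independently.
Ni is given as +2; the anion's ligand charges sum to -4, so the complex anion is 2−.
A 1:1 salt means the cation carries the equal and opposite charge, 2+.
Cation: ligand charges sum to -2; for the ion to be 2+, Ti = +4.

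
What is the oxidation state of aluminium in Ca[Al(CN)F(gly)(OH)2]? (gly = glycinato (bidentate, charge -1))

+3

1 calcium outside the brackets (+2 each) → the complex ion is 2−.
Ligand charges: 1×F = -1; 1×gly = -1; 2×OH = -2; 1×CN = -1; sum -5.
Al + (-5) = 2− ⇒ Al is +3.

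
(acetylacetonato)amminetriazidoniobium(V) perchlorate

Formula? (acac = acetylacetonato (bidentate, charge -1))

Ligands: 3 azido (N3, -1), 1 ammine (NH3, neutral), 1 acetylacetonato (acac, -1). Ligand charge sum = -4.
With Nb in oxidation state +5, the complex ion is [Nb...]^1+.
Charge balance with perchlorate (-1) requires 1 complex ion per 1 perchlorate.

[Nb(acac)(N3)3(NH3)]ClO4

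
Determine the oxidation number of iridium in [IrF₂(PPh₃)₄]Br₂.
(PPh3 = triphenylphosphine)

+4

2 bromide outside the brackets (-1 each) → the complex ion is 2+.
Ligand charges: 2×F = -2; 4×PPh3 neutral; sum -2.
Ir + (-2) = 2+ ⇒ Ir is +4.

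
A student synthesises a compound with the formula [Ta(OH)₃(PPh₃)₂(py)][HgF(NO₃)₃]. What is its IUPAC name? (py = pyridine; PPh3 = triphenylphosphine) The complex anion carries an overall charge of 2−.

trihydroxo(pyridine)bis(triphenylphosphine)tantalum(V) fluorotrinitratomercurate(II)

Both ions are complex: the cation is named first with the plain metal name, the anion second with the -ate form; each ion's ligands are alphabetised independently.
The complex anion is given as 2−; its ligand charges sum to -4, so Hg = +2.
A 1:1 salt means the cation carries the equal and opposite charge, 2+.
Cation: ligand charges sum to -3; for the ion to be 2+, Ta = +5.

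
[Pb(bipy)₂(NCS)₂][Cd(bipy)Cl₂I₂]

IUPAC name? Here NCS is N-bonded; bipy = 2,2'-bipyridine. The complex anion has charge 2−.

bis(2,2'-bipyridine)diisothiocyanatolead(IV) (2,2'-bipyridine)dichlorodiiodocadmate(II)

Both ions are complex: the cation is named first with the plain metal name, the anion second with the -ate form; each ion's ligands are alphabetised independently.
The complex anion is given as 2−; its ligand charges sum to -4, so Cd = +2.
A 1:1 salt means the cation carries the equal and opposite charge, 2+.
Cation: ligand charges sum to -2; for the ion to be 2+, Pb = +4.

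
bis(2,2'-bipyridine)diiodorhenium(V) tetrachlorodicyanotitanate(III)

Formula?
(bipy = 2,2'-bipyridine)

Cation [Re…]: ligand charges -2, Re(V) ⇒ ion charge 3+.
Anion [Ti…]: ligand charges -6, Ti(III) ⇒ ion charge 3−.

[Re(bipy)2I2][TiCl4(CN)2]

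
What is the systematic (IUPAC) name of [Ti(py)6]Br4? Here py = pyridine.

The 4 bromide counter-ions carry a total charge of -4, so each complex ion is 4+.
Ligand charges: 6×pyridine (neutral); total 0. So Ti + (0) = 4+, giving Ti = +4.

hexakis(pyridine)titanium(IV) bromide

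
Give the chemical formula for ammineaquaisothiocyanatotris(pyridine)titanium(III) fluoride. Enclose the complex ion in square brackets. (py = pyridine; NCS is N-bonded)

Ligands: 1 ammine (NH3, neutral), 1 aqua (H2O, neutral), 3 pyridine (py, neutral), 1 isothiocyanato (NCS, -1). Ligand charge sum = -1.
With Ti in oxidation state +3, the complex ion is [Ti...]^2+.
Charge balance with fluoride (-1) requires 1 complex ion per 2 fluoride.

[Ti(H2O)(NCS)(NH3)(py)3]F2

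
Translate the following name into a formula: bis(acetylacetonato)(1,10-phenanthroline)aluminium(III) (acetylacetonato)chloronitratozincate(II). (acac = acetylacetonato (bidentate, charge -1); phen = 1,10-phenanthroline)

Cation [Al…]: ligand charges -2, Al(III) ⇒ ion charge 1+.
Anion [Zn…]: ligand charges -3, Zn(II) ⇒ ion charge 1−.

[Al(acac)2(phen)][Zn(acac)Cl(NO3)]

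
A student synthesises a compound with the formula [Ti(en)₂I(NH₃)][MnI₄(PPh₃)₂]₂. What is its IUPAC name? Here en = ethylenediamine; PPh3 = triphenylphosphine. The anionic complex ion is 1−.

amminebis(ethylenediamine)iodotitanium(III) tetraiodobis(triphenylphosphine)manganate(III)

The complex anion is given as 1−; its ligand charges sum to -4, so Mn = +3.
With 2 anions per cation, the cation must be 2×1 = 2+.
Cation: ligand charges sum to -1; for the ion to be 2+, Ti = +3.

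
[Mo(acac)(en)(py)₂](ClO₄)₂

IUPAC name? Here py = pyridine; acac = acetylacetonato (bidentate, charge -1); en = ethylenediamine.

(acetylacetonato)(ethylenediamine)bis(pyridine)molybdenum(III) perchlorate

The 2 perchlorate counter-ions carry a total charge of -2, so each complex ion is 2+.
Ligand charges: 2×pyridine (neutral), 1×acetylacetonato (-1 each), 1×ethylenediamine (neutral); total -1. So Mo + (-1) = 2+, giving Mo = +3.
Ligands are named alphabetically: acetylacetonato before ethylenediamine before pyridine.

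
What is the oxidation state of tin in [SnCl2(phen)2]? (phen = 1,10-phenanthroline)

No counter-ion: the bracketed complex is neutral.
Ligand charges: 2×phen neutral; 2×Cl = -2; sum -2.
Sn + (-2) = 0 ⇒ Sn is +2.

+2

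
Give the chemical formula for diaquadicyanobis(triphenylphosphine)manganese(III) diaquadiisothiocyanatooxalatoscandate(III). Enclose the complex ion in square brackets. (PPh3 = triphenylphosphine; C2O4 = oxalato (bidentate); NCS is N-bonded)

[Mn(CN)2(H2O)2(PPh3)2][Sc(C2O4)(H2O)2(NCS)2]

Cation [Mn…]: ligand charges -2, Mn(III) ⇒ ion charge 1+.
Anion [Sc…]: ligand charges -4, Sc(III) ⇒ ion charge 1−.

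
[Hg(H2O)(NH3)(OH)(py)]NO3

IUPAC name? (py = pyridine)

ammineaquahydroxo(pyridine)mercury(II) nitrate

The 1 nitrate counter-ion carries a total charge of -1, so each complex ion is 1+.
Ligand charges: 1×ammine (neutral), 1×hydroxo (-1 each), 1×aqua (neutral), 1×pyridine (neutral); total -1. So Hg + (-1) = 1+, giving Hg = +2.
Ligands are named alphabetically: ammine before aqua before hydroxo before pyridine.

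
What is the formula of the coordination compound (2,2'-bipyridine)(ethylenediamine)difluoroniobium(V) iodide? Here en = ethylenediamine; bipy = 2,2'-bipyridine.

[Nb(bipy)(en)F2]I3

Ligands: 1 ethylenediamine (en, neutral), 1 2,2'-bipyridine (bipy, neutral), 2 fluoro (F, -1). Ligand charge sum = -2.
Charge balance with iodide (-1) requires 1 complex ion per 3 iodide.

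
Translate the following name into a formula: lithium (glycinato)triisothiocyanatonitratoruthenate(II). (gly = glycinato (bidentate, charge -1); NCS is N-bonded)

Li3[Ru(gly)(NCS)3(NO3)]

Ligands: 1 glycinato (gly, -1), 1 nitrato (NO3, -1), 3 isothiocyanato (NCS, -1). Ligand charge sum = -5.
Charge balance with lithium (+1) requires 1 complex ion per 3 lithium.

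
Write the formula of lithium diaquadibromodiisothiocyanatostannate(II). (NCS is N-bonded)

Li2[SnBr2(H2O)2(NCS)2]

Ligands: 2 bromo (Br, -1), 2 aqua (H2O, neutral), 2 isothiocyanato (NCS, -1). Ligand charge sum = -4.
With Sn in oxidation state +2, the complex ion is [Sn...]^2−.
Charge balance with lithium (+1) requires 1 complex ion per 2 lithium.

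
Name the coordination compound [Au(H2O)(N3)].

There is no counter-ion, so the complex is neutral overall.
Ligand charges: 1×azido (-1 each), 1×aqua (neutral); total -1. So Au + (-1) = 0, giving Au = +1.
Ligands are named alphabetically: aqua before azido.

aquaazidogold(I)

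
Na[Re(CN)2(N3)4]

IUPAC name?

sodium tetraazidodicyanorhenate(V)

The 1 sodium counter-ion carries a total charge of +1, so each complex ion is 1−.
Ligand charges: 2×cyano (-1 each), 4×azido (-1 each); total -6. So Re + (-6) = 1−, giving Re = +5.
The complex ion is anionic, so rhenium takes the -ate form rhenate(V).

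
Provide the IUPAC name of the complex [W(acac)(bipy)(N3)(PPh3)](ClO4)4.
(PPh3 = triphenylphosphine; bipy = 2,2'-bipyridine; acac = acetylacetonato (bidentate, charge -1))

The 4 perchlorate counter-ions carry a total charge of -4, so each complex ion is 4+.
Ligand charges: 1×azido (-1 each), 1×triphenylphosphine (neutral), 1×2,2'-bipyridine (neutral), 1×acetylacetonato (-1 each); total -2. So W + (-2) = 4+, giving W = +6.
Ligands are named alphabetically: acetylacetonato before azido before bipyridine before triphenylphosphine.

(acetylacetonato)azido(2,2'-bipyridine)(triphenylphosphine)tungsten(VI) perchlorate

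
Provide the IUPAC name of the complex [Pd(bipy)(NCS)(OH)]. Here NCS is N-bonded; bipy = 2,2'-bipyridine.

(2,2'-bipyridine)hydroxoisothiocyanatopalladium(II)

There is no counter-ion, so the complex is neutral overall.
Ligand charges: 1×isothiocyanato (-1 each), 1×hydroxo (-1 each), 1×2,2'-bipyridine (neutral); total -2. So Pd + (-2) = 0, giving Pd = +2.
Ligands are named alphabetically: bipyridine before hydroxo before isothiocyanato.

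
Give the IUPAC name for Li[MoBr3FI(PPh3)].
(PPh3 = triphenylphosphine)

The 1 lithium counter-ion carries a total charge of +1, so each complex ion is 1−.
Ligand charges: 3×bromo (-1 each), 1×iodo (-1 each), 1×fluoro (-1 each), 1×triphenylphosphine (neutral); total -5. So Mo + (-5) = 1−, giving Mo = +4.
Ligands are named alphabetically: bromo before fluoro before iodo before triphenylphosphine.
The complex ion is anionic, so molybdenum takes the -ate form molybdate(IV).

lithium tribromofluoroiodo(triphenylphosphine)molybdate(IV)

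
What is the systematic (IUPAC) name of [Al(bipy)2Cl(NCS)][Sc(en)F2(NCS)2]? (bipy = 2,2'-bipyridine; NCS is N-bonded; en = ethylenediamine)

Both ions are complex: the cation is named first with the plain metal name, the anion second with the -ate form; each ion's ligands are alphabetised independently.
Aluminium is always +3 in its complexes; the cation's ligand charges sum to -2, so the complex cation is 1+.
A 1:1 salt means the anion carries the equal and opposite charge, 1−.
Anion: ligand charges sum to -4; for the ion to be 1−, Sc = +3.

bis(2,2'-bipyridine)chloroisothiocyanatoaluminium(III) (ethylenediamine)difluorodiisothiocyanatoscandate(III)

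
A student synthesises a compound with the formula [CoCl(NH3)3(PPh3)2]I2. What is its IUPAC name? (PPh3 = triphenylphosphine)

triamminechlorobis(triphenylphosphine)cobalt(III) iodide

The 2 iodide counter-ions carry a total charge of -2, so each complex ion is 2+.
Ligand charges: 1×chloro (-1 each), 2×triphenylphosphine (neutral), 3×ammine (neutral); total -1. So Co + (-1) = 2+, giving Co = +3.
Ligands are named alphabetically: ammine before chloro before triphenylphosphine.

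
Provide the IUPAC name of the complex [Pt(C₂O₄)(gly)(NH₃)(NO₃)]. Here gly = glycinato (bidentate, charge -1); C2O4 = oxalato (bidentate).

ammine(glycinato)nitratooxalatoplatinum(IV)

There is no counter-ion, so the complex is neutral overall.
Ligand charges: 1×glycinato (-1 each), 1×ammine (neutral), 1×nitrato (-1 each), 1×oxalato (-2 each); total -4. So Pt + (-4) = 0, giving Pt = +4.
Ligands are named alphabetically: ammine before glycinato before nitrato before oxalato.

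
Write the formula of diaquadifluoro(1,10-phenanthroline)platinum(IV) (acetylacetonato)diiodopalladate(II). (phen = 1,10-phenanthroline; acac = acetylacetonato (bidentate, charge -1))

Cation [Pt…]: ligand charges -2, Pt(IV) ⇒ ion charge 2+.
Anion [Pd…]: ligand charges -3, Pd(II) ⇒ ion charge 1−.
One 2+ cation requires 2 of the 1− anion.

[PtF2(H2O)2(phen)][Pd(acac)I2]2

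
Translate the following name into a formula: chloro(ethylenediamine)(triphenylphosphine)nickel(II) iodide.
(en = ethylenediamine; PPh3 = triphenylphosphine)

Ligands: 1 ethylenediamine (en, neutral), 1 triphenylphosphine (PPh3, neutral), 1 chloro (Cl, -1). Ligand charge sum = -1.
With Ni in oxidation state +2, the complex ion is [Ni...]^1+.
Charge balance with iodide (-1) requires 1 complex ion per 1 iodide.

[NiCl(en)(PPh3)]I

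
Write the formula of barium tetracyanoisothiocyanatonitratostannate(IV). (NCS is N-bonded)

Ligands: 1 isothiocyanato (NCS, -1), 1 nitrato (NO3, -1), 4 cyano (CN, -1). Ligand charge sum = -6.
Charge balance with barium (+2) requires 1 complex ion per 1 barium.

Ba[Sn(CN)4(NCS)(NO3)]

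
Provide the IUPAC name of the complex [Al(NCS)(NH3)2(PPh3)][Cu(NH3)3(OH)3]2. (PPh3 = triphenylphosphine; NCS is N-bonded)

diammineisothiocyanato(triphenylphosphine)aluminium(III) triamminetrihydroxocuprate(II)

Aluminium is always +3 in its complexes; the cation's ligand charges sum to -1, so the complex cation is 2+.
With 2 anions per cation, each anion must be 2/2 = 1−.
Anion: ligand charges sum to -3; for the ion to be 1−, Cu = +2.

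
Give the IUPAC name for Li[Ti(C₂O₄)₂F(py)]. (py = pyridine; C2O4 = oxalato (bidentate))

lithium fluorodioxalato(pyridine)titanate(IV)

The 1 lithium counter-ion carries a total charge of +1, so each complex ion is 1−.
Ligand charges: 1×pyridine (neutral), 1×fluoro (-1 each), 2×oxalato (-2 each); total -5. So Ti + (-5) = 1−, giving Ti = +4.
Ligands are named alphabetically: fluoro before oxalato before pyridine.
The complex ion is anionic, so titanium takes the -ate form titanate(IV).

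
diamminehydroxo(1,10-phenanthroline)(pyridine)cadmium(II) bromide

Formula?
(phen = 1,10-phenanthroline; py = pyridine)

[Cd(NH3)2(OH)(phen)(py)]Br

Ligands: 1 1,10-phenanthroline (phen, neutral), 1 hydroxo (OH, -1), 2 ammine (NH3, neutral), 1 pyridine (py, neutral). Ligand charge sum = -1.
With Cd in oxidation state +2, the complex ion is [Cd...]^1+.
Charge balance with bromide (-1) requires 1 complex ion per 1 bromide.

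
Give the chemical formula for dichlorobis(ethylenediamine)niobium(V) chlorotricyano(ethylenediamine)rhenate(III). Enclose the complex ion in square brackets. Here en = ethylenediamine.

Cation [Nb…]: ligand charges -2, Nb(V) ⇒ ion charge 3+.
Anion [Re…]: ligand charges -4, Re(III) ⇒ ion charge 1−.
One 3+ cation requires 3 of the 1− anion.

[NbCl2(en)2][ReCl(CN)3(en)]3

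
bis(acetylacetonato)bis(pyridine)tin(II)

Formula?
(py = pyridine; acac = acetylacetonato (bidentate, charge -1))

[Sn(acac)2(py)2]

Ligands: 2 pyridine (py, neutral), 2 acetylacetonato (acac, -1). Ligand charge sum = -2.
With Sn in oxidation state +2, the complex ion is [Sn...].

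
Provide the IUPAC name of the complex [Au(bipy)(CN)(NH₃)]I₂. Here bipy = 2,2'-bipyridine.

The 2 iodide counter-ions carry a total charge of -2, so each complex ion is 2+.
Ligand charges: 1×2,2'-bipyridine (neutral), 1×ammine (neutral), 1×cyano (-1 each); total -1. So Au + (-1) = 2+, giving Au = +3.
Ligands are named alphabetically: ammine before bipyridine before cyano.

ammine(2,2'-bipyridine)cyanogold(III) iodide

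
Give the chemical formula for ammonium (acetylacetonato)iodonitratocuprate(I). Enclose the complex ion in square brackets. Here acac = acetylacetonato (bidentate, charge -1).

(NH4)2[Cu(acac)I(NO3)]

Ligands: 1 nitrato (NO3, -1), 1 iodo (I, -1), 1 acetylacetonato (acac, -1). Ligand charge sum = -3.
With Cu in oxidation state +1, the complex ion is [Cu...]^2−.
Charge balance with ammonium (+1) requires 1 complex ion per 2 ammonium.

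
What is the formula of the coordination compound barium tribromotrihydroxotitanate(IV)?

Ba[TiBr3(OH)3]

Ligands: 3 hydroxo (OH, -1), 3 bromo (Br, -1). Ligand charge sum = -6.
With Ti in oxidation state +4, the complex ion is [Ti...]^2−.
Charge balance with barium (+2) requires 1 complex ion per 1 barium.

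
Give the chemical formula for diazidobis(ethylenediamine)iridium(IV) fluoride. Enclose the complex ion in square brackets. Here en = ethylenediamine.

[Ir(en)2(N3)2]F2

Ligands: 2 ethylenediamine (en, neutral), 2 azido (N3, -1). Ligand charge sum = -2.
Charge balance with fluoride (-1) requires 1 complex ion per 2 fluoride.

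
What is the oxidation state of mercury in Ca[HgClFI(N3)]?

+2

1 calcium outside the brackets (+2 each) → the complex ion is 2−.
Ligand charges: 1×F = -1; 1×Cl = -1; 1×N3 = -1; 1×I = -1; sum -4.
Hg + (-4) = 2− ⇒ Hg is +2.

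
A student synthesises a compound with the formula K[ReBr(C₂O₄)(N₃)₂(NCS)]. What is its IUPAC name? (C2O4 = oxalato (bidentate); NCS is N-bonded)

The 1 potassium counter-ion carries a total charge of +1, so each complex ion is 1−.
Ligand charges: 1×oxalato (-2 each), 1×bromo (-1 each), 2×azido (-1 each), 1×isothiocyanato (-1 each); total -6. So Re + (-6) = 1−, giving Re = +5.
Ligands are named alphabetically: azido before bromo before isothiocyanato before oxalato.
The complex ion is anionic, so rhenium takes the -ate form rhenate(V).

potassium diazidobromoisothiocyanatooxalatorhenate(V)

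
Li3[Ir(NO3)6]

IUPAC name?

The 3 lithium counter-ions carry a total charge of +3, so each complex ion is 3−.
Ligand charges: 6×nitrato (-1 each); total -6. So Ir + (-6) = 3−, giving Ir = +3.
The complex ion is anionic, so iridium takes the -ate form iridate(III).

lithium hexanitratoiridate(III)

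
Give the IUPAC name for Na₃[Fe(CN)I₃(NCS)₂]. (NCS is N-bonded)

sodium cyanotriiododiisothiocyanatoferrate(III)

The 3 sodium counter-ions carry a total charge of +3, so each complex ion is 3−.
Ligand charges: 2×isothiocyanato (-1 each), 3×iodo (-1 each), 1×cyano (-1 each); total -6. So Fe + (-6) = 3−, giving Fe = +3.
Ligands are named alphabetically: cyano before iodo before isothiocyanato.
The complex ion is anionic, so iron takes the -ate form ferrate(III).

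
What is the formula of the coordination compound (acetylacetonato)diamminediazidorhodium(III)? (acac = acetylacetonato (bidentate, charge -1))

[Rh(acac)(N3)2(NH3)2]

Ligands: 2 ammine (NH3, neutral), 1 acetylacetonato (acac, -1), 2 azido (N3, -1). Ligand charge sum = -3.
With Rh in oxidation state +3, the complex ion is [Rh...].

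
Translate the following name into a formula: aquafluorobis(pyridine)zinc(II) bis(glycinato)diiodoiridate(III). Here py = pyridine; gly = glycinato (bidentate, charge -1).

[ZnF(H2O)(py)2][Ir(gly)2I2]

Cation [Zn…]: ligand charges -1, Zn(II) ⇒ ion charge 1+.
Anion [Ir…]: ligand charges -4, Ir(III) ⇒ ion charge 1−.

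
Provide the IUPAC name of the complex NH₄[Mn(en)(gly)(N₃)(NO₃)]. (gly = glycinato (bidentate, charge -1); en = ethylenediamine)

ammonium azido(ethylenediamine)(glycinato)nitratomanganate(II)

The 1 ammonium counter-ion carries a total charge of +1, so each complex ion is 1−.
Ligand charges: 1×glycinato (-1 each), 1×azido (-1 each), 1×nitrato (-1 each), 1×ethylenediamine (neutral); total -3. So Mn + (-3) = 1−, giving Mn = +2.
The complex ion is anionic, so manganese takes the -ate form manganate(II).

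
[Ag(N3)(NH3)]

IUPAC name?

There is no counter-ion, so the complex is neutral overall.
Ligand charges: 1×ammine (neutral), 1×azido (-1 each); total -1. So Ag + (-1) = 0, giving Ag = +1.
Ligands are named alphabetically: ammine before azido.

ammineazidosilver(I)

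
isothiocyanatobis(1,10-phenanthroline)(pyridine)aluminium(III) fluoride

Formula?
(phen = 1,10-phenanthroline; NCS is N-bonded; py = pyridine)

Ligands: 2 1,10-phenanthroline (phen, neutral), 1 isothiocyanato (NCS, -1), 1 pyridine (py, neutral). Ligand charge sum = -1.
Charge balance with fluoride (-1) requires 1 complex ion per 2 fluoride.

[Al(NCS)(phen)2(py)]F2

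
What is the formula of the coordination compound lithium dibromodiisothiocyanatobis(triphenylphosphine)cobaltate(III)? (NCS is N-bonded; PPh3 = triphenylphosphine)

Ligands: 2 isothiocyanato (NCS, -1), 2 bromo (Br, -1), 2 triphenylphosphine (PPh3, neutral). Ligand charge sum = -4.
With Co in oxidation state +3, the complex ion is [Co...]^1−.
Charge balance with lithium (+1) requires 1 complex ion per 1 lithium.

Li[CoBr2(NCS)2(PPh3)2]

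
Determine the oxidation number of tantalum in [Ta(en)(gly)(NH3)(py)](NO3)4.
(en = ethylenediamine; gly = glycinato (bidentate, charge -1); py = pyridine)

+5

4 nitrate outside the brackets (-1 each) → the complex ion is 4+.
Ligand charges: 1×NH3 neutral; 1×en neutral; 1×gly = -1; 1×py neutral; sum -1.
Ta + (-1) = 4+ ⇒ Ta is +5.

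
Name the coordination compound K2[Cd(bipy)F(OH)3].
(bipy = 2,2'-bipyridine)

The 2 potassium counter-ions carry a total charge of +2, so each complex ion is 2−.
Ligand charges: 1×fluoro (-1 each), 3×hydroxo (-1 each), 1×2,2'-bipyridine (neutral); total -4. So Cd + (-4) = 2−, giving Cd = +2.
Ligands are named alphabetically: bipyridine before fluoro before hydroxo.
The complex ion is anionic, so cadmium takes the -ate form cadmate(II).

potassium (2,2'-bipyridine)fluorotrihydroxocadmate(II)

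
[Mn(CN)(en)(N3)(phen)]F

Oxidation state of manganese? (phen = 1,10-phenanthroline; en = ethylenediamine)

+3

1 fluoride outside the brackets (-1 each) → the complex ion is 1+.
Ligand charges: 1×N3 = -1; 1×CN = -1; 1×phen neutral; 1×en neutral; sum -2.
Mn + (-2) = 1+ ⇒ Mn is +3.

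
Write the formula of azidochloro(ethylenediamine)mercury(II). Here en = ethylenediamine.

[HgCl(en)(N3)]

Ligands: 1 chloro (Cl, -1), 1 azido (N3, -1), 1 ethylenediamine (en, neutral). Ligand charge sum = -2.
With Hg in oxidation state +2, the complex ion is [Hg...].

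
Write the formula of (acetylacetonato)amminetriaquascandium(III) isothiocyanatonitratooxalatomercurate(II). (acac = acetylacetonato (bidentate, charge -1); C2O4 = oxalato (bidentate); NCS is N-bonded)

Cation [Sc…]: ligand charges -1, Sc(III) ⇒ ion charge 2+.
Anion [Hg…]: ligand charges -4, Hg(II) ⇒ ion charge 2−.
One 2+ cation balances one 2− anion.

[Sc(acac)(H2O)3(NH3)][Hg(C2O4)(NCS)(NO3)]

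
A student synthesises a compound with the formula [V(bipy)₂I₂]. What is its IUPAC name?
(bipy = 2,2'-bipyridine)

There is no counter-ion, so the complex is neutral overall.
Ligand charges: 2×2,2'-bipyridine (neutral), 2×iodo (-1 each); total -2. So V + (-2) = 0, giving V = +2.
Ligands are named alphabetically: bipyridine before iodo.

bis(2,2'-bipyridine)diiodovanadium(II)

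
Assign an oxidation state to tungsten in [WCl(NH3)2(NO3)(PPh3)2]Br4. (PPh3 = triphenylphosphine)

4 bromide outside the brackets (-1 each) → the complex ion is 4+.
Ligand charges: 1×Cl = -1; 1×NO3 = -1; 2×NH3 neutral; 2×PPh3 neutral; sum -2.
W + (-2) = 4+ ⇒ W is +6.

+6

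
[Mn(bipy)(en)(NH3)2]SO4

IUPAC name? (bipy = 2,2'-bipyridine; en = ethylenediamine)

The 1 sulfate counter-ion carries a total charge of -2, so each complex ion is 2+.
Ligand charges: 2×ammine (neutral), 1×2,2'-bipyridine (neutral), 1×ethylenediamine (neutral); total 0. So Mn + (0) = 2+, giving Mn = +2.
Ligands are named alphabetically: ammine before bipyridine before ethylenediamine.

diammine(2,2'-bipyridine)(ethylenediamine)manganese(II) sulfate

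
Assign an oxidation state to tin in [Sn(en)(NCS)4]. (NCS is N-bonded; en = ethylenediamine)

+4

No counter-ion: the bracketed complex is neutral.
Ligand charges: 4×NCS = -4; 1×en neutral; sum -4.
Sn + (-4) = 0 ⇒ Sn is +4.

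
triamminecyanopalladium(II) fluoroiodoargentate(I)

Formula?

[Pd(CN)(NH3)3][AgFI]

Cation [Pd…]: ligand charges -1, Pd(II) ⇒ ion charge 1+.
Anion [Ag…]: ligand charges -2, Ag(I) ⇒ ion charge 1−.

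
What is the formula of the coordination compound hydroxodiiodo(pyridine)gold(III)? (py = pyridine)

Ligands: 1 hydroxo (OH, -1), 2 iodo (I, -1), 1 pyridine (py, neutral). Ligand charge sum = -3.
With Au in oxidation state +3, the complex ion is [Au...].

[AuI2(OH)(py)]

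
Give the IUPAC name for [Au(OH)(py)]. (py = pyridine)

There is no counter-ion, so the complex is neutral overall.
Ligand charges: 1×hydroxo (-1 each), 1×pyridine (neutral); total -1. So Au + (-1) = 0, giving Au = +1.
Ligands are named alphabetically: hydroxo before pyridine.

hydroxo(pyridine)gold(I)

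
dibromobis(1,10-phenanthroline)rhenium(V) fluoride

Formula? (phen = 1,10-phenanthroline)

Ligands: 2 bromo (Br, -1), 2 1,10-phenanthroline (phen, neutral). Ligand charge sum = -2.
With Re in oxidation state +5, the complex ion is [Re...]^3+.
Charge balance with fluoride (-1) requires 1 complex ion per 3 fluoride.

[ReBr2(phen)2]F3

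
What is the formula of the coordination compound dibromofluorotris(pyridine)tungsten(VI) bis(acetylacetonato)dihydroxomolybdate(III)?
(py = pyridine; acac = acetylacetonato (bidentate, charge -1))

[WBr2F(py)3][Mo(acac)2(OH)2]3

Cation [W…]: ligand charges -3, W(VI) ⇒ ion charge 3+.
Anion [Mo…]: ligand charges -4, Mo(III) ⇒ ion charge 1−.
One 3+ cation requires 3 of the 1− anion.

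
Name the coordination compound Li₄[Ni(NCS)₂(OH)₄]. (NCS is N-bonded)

The 4 lithium counter-ions carry a total charge of +4, so each complex ion is 4−.
Ligand charges: 4×hydroxo (-1 each), 2×isothiocyanato (-1 each); total -6. So Ni + (-6) = 4−, giving Ni = +2.
Ligands are named alphabetically: hydroxo before isothiocyanato.
The complex ion is anionic, so nickel takes the -ate form nickelate(II).

lithium tetrahydroxodiisothiocyanatonickelate(II)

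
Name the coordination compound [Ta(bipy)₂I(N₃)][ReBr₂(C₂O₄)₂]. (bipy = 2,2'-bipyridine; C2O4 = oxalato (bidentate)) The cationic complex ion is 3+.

azidobis(2,2'-bipyridine)iodotantalum(V) dibromodioxalatorhenate(III)

The complex cation is given as 3+; its ligand charges sum to -2, so Ta = +5.
A 1:1 salt means the anion carries the equal and opposite charge, 3−.
Anion: ligand charges sum to -6; for the ion to be 3−, Re = +3.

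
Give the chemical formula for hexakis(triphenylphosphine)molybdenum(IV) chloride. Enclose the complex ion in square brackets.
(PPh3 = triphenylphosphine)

[Mo(PPh3)6]Cl4

Ligands: 6 triphenylphosphine (PPh3, neutral). Ligand charge sum = 0.
With Mo in oxidation state +4, the complex ion is [Mo...]^4+.
Charge balance with chloride (-1) requires 1 complex ion per 4 chloride.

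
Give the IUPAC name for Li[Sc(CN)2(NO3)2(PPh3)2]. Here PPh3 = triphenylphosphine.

lithium dicyanodinitratobis(triphenylphosphine)scandate(III)

The 1 lithium counter-ion carries a total charge of +1, so each complex ion is 1−.
Ligand charges: 2×nitrato (-1 each), 2×triphenylphosphine (neutral), 2×cyano (-1 each); total -4. So Sc + (-4) = 1−, giving Sc = +3.
The complex ion is anionic, so scandium takes the -ate form scandate(III).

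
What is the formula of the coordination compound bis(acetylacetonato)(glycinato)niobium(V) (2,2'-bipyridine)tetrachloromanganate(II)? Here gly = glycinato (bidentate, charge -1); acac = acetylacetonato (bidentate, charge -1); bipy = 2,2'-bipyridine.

Cation [Nb…]: ligand charges -3, Nb(V) ⇒ ion charge 2+.
Anion [Mn…]: ligand charges -4, Mn(II) ⇒ ion charge 2−.
One 2+ cation balances one 2− anion.

[Nb(acac)2(gly)][Mn(bipy)Cl4]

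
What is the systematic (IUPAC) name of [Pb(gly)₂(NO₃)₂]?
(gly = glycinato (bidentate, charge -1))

There is no counter-ion, so the complex is neutral overall.
Ligand charges: 2×nitrato (-1 each), 2×glycinato (-1 each); total -4. So Pb + (-4) = 0, giving Pb = +4.
Ligands are named alphabetically: glycinato before nitrato.

bis(glycinato)dinitratolead(IV)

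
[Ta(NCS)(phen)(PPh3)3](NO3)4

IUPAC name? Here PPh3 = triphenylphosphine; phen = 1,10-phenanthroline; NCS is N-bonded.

isothiocyanato(1,10-phenanthroline)tris(triphenylphosphine)tantalum(V) nitrate

The 4 nitrate counter-ions carry a total charge of -4, so each complex ion is 4+.
Ligand charges: 3×triphenylphosphine (neutral), 1×1,10-phenanthroline (neutral), 1×isothiocyanato (-1 each); total -1. So Ta + (-1) = 4+, giving Ta = +5.
Ligands are named alphabetically: isothiocyanato before phenanthroline before triphenylphosphine.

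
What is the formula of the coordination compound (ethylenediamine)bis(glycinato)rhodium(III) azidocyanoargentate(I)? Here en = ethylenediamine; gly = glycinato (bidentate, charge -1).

[Rh(en)(gly)2][Ag(CN)(N3)]

Cation [Rh…]: ligand charges -2, Rh(III) ⇒ ion charge 1+.
Anion [Ag…]: ligand charges -2, Ag(I) ⇒ ion charge 1−.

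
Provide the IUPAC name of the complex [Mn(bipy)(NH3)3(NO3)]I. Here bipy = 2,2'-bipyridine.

triammine(2,2'-bipyridine)nitratomanganese(II) iodide

The 1 iodide counter-ion carries a total charge of -1, so each complex ion is 1+.
Ligand charges: 1×2,2'-bipyridine (neutral), 1×nitrato (-1 each), 3×ammine (neutral); total -1. So Mn + (-1) = 1+, giving Mn = +2.
Ligands are named alphabetically: ammine before bipyridine before nitrato.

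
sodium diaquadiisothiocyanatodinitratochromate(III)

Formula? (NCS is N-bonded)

Ligands: 2 aqua (H2O, neutral), 2 nitrato (NO3, -1), 2 isothiocyanato (NCS, -1). Ligand charge sum = -4.
Charge balance with sodium (+1) requires 1 complex ion per 1 sodium.

Na[Cr(H2O)2(NCS)2(NO3)2]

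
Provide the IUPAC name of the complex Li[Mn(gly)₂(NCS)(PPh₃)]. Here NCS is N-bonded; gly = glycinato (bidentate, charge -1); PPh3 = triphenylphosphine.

lithium bis(glycinato)isothiocyanato(triphenylphosphine)manganate(II)

The 1 lithium counter-ion carries a total charge of +1, so each complex ion is 1−.
Ligand charges: 1×isothiocyanato (-1 each), 2×glycinato (-1 each), 1×triphenylphosphine (neutral); total -3. So Mn + (-3) = 1−, giving Mn = +2.
Ligands are named alphabetically: glycinato before isothiocyanato before triphenylphosphine.
The complex ion is anionic, so manganese takes the -ate form manganate(II).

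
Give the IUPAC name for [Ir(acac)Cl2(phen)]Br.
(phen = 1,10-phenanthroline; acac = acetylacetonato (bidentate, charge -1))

(acetylacetonato)dichloro(1,10-phenanthroline)iridium(IV) bromide

The 1 bromide counter-ion carries a total charge of -1, so each complex ion is 1+.
Ligand charges: 2×chloro (-1 each), 1×1,10-phenanthroline (neutral), 1×acetylacetonato (-1 each); total -3. So Ir + (-3) = 1+, giving Ir = +4.
Ligands are named alphabetically: acetylacetonato before chloro before phenanthroline.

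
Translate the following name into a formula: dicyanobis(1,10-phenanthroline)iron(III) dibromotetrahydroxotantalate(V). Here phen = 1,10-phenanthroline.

[Fe(CN)2(phen)2][TaBr2(OH)4]

Cation [Fe…]: ligand charges -2, Fe(III) ⇒ ion charge 1+.
Anion [Ta…]: ligand charges -6, Ta(V) ⇒ ion charge 1−.
One 1+ cation balances one 1− anion.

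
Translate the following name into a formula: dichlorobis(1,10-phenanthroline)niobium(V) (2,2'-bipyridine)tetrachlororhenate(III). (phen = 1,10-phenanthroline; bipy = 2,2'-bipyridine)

Cation [Nb…]: ligand charges -2, Nb(V) ⇒ ion charge 3+.
Anion [Re…]: ligand charges -4, Re(III) ⇒ ion charge 1−.

[NbCl2(phen)2][Re(bipy)Cl4]3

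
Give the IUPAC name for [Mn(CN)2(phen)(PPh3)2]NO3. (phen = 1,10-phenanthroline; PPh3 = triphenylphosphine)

dicyano(1,10-phenanthroline)bis(triphenylphosphine)manganese(III) nitrate

The 1 nitrate counter-ion carries a total charge of -1, so each complex ion is 1+.
Ligand charges: 1×1,10-phenanthroline (neutral), 2×cyano (-1 each), 2×triphenylphosphine (neutral); total -2. So Mn + (-2) = 1+, giving Mn = +3.
Ligands are named alphabetically: cyano before phenanthroline before triphenylphosphine.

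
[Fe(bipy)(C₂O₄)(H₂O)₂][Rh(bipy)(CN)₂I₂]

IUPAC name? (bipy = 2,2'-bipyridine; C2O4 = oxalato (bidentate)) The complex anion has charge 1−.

diaqua(2,2'-bipyridine)oxalatoiron(III) (2,2'-bipyridine)dicyanodiiodorhodate(III)

Both ions are complex: the cation is named first with the plain metal name, the anion second with the -ate form; each ion's ligands are alphabetised independently.
The complex anion is given as 1−; its ligand charges sum to -4, so Rh = +3.
A 1:1 salt means the cation carries the equal and opposite charge, 1+.
Cation: ligand charges sum to -2; for the ion to be 1+, Fe = +3.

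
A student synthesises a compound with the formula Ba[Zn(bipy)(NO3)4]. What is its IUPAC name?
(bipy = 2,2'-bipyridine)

The 1 barium counter-ion carries a total charge of +2, so each complex ion is 2−.
Ligand charges: 4×nitrato (-1 each), 1×2,2'-bipyridine (neutral); total -4. So Zn + (-4) = 2−, giving Zn = +2.
Ligands are named alphabetically: bipyridine before nitrato.
The complex ion is anionic, so zinc takes the -ate form zincate(II).

barium (2,2'-bipyridine)tetranitratozincate(II)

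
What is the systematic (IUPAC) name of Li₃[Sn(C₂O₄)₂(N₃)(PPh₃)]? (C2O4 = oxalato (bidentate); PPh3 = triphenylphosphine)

lithium azidodioxalato(triphenylphosphine)stannate(II)

The 3 lithium counter-ions carry a total charge of +3, so each complex ion is 3−.
Ligand charges: 2×oxalato (-2 each), 1×triphenylphosphine (neutral), 1×azido (-1 each); total -5. So Sn + (-5) = 3−, giving Sn = +2.
The complex ion is anionic, so tin takes the -ate form stannate(II).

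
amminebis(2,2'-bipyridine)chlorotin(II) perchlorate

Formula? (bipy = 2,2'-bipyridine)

Ligands: 1 ammine (NH3, neutral), 1 chloro (Cl, -1), 2 2,2'-bipyridine (bipy, neutral). Ligand charge sum = -1.
Charge balance with perchlorate (-1) requires 1 complex ion per 1 perchlorate.

[Sn(bipy)2Cl(NH3)]ClO4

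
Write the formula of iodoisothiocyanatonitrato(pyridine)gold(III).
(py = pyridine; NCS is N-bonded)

Ligands: 1 nitrato (NO3, -1), 1 iodo (I, -1), 1 pyridine (py, neutral), 1 isothiocyanato (NCS, -1). Ligand charge sum = -3.
With Au in oxidation state +3, the complex ion is [Au...].

[AuI(NCS)(NO3)(py)]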